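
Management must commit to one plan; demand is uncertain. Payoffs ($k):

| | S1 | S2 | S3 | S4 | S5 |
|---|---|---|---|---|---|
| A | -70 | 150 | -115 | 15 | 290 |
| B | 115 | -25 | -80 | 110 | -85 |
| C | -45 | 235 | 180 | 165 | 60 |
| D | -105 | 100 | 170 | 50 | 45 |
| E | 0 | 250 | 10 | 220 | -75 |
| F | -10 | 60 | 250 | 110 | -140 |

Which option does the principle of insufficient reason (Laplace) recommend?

Row averages: A=54, B=7, C=119, D=52, E=81, F=54
Highest average = 119 → C.

C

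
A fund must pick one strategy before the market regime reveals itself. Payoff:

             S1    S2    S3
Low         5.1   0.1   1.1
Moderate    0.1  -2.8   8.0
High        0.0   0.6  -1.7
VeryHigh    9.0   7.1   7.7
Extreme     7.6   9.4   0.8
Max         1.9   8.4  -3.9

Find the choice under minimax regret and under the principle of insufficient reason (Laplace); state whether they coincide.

Column bests: S1=9.0, S2=9.4, S3=8.0.
Low regrets: 3.9, 9.3, 6.9 → max 9.3
Moderate regrets: 8.9, 12.2, 0.0 → max 12.2
High regrets: 9.0, 8.8, 9.7 → max 9.7
VeryHigh regrets: 0.0, 2.3, 0.3 → max 2.3
Extreme regrets: 1.4, 0.0, 7.2 → max 7.2
Max regrets: 7.1, 1.0, 11.9 → max 11.9
Smallest max regret = 2.3 → VeryHigh.
Row averages: Low=2.1, Moderate=53/30, High=-11/30, VeryHigh=119/15, Extreme=89/15, Max=32/15
Highest average = 119/15 → VeryHigh.

minimax regret → VeryHigh; laplace → VeryHigh (agree)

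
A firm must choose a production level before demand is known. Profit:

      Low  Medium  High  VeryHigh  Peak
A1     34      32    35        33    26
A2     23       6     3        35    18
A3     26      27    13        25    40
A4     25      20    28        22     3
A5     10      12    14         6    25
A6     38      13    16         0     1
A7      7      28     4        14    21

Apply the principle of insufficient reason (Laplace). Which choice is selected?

A1

Row averages: A1=32, A2=17, A3=26.2, A4=19.6, A5=13.4, A6=13.6, A7=14.8
Highest average = 32 → A1.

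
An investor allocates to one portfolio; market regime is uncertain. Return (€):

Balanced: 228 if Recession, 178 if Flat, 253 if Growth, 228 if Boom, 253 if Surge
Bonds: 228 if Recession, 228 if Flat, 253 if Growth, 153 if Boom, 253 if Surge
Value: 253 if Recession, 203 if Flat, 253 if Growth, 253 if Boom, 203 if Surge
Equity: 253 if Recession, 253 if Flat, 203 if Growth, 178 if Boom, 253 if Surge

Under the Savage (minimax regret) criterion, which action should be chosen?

Value

Column bests: Recession=253, Flat=253, Growth=253, Boom=253, Surge=253.
Balanced regrets: 25, 75, 0, 25, 0 → max 75
Bonds regrets: 25, 25, 0, 100, 0 → max 100
Value regrets: 0, 50, 0, 0, 50 → max 50
Equity regrets: 0, 0, 50, 75, 0 → max 75
Smallest max regret = 50 → Value.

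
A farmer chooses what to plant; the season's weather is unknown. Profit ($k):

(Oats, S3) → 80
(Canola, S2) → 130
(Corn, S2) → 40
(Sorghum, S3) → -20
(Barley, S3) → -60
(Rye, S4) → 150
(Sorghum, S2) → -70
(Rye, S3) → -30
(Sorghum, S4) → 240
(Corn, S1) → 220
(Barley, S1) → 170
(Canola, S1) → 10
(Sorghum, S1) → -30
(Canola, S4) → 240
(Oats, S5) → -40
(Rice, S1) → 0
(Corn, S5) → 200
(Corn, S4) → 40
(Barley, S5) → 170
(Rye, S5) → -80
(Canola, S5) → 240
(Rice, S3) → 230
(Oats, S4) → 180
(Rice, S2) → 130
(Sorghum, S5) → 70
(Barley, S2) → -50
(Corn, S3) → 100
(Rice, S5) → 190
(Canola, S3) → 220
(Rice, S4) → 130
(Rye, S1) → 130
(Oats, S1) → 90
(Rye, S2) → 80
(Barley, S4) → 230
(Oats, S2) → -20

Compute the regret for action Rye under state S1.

Best payoff under S1 is 220.
Regret = 220 − 130 = 90.

90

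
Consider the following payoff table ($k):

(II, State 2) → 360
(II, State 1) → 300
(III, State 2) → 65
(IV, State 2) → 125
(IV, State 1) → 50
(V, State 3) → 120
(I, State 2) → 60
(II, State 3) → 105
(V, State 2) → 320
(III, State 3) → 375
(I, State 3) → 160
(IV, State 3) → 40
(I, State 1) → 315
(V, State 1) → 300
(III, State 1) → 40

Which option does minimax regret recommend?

V

Column bests: State 1=315, State 2=360, State 3=375.
I regrets: 0, 300, 215 → max 300
II regrets: 15, 0, 270 → max 270
III regrets: 275, 295, 0 → max 295
IV regrets: 265, 235, 335 → max 335
V regrets: 15, 40, 255 → max 255
Smallest max regret = 255 → V.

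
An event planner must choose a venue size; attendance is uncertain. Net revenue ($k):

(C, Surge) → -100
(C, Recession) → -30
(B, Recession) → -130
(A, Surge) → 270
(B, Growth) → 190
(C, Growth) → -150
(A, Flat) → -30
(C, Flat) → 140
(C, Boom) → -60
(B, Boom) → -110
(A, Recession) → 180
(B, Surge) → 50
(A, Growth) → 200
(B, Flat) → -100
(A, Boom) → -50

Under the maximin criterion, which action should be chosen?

A

Row minima: A=-50, B=-130, C=-150
Best worst-case = -50 → A.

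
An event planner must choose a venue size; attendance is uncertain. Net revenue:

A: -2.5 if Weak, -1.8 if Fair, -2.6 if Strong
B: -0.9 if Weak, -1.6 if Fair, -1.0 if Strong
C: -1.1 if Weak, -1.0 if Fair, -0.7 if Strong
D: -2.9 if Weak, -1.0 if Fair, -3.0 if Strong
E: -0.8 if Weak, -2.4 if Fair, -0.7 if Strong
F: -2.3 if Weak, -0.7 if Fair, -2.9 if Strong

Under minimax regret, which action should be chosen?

C

Column bests: Weak=-0.8, Fair=-0.7, Strong=-0.7.
A regrets: 1.7, 1.1, 1.9 → max 1.9
B regrets: 0.1, 0.9, 0.3 → max 0.9
C regrets: 0.3, 0.3, 0.0 → max 0.3
D regrets: 2.1, 0.3, 2.3 → max 2.3
E regrets: 0.0, 1.7, 0.0 → max 1.7
F regrets: 1.5, 0.0, 2.2 → max 2.2
Smallest max regret = 0.3 → C.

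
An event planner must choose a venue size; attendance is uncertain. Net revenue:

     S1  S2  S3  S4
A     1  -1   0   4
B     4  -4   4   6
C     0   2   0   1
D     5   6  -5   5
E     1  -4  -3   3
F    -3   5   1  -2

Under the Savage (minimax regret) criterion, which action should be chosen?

Column bests: S1=5, S2=6, S3=4, S4=6.
A regrets: 4, 7, 4, 2 → max 7
B regrets: 1, 10, 0, 0 → max 10
C regrets: 5, 4, 4, 5 → max 5
D regrets: 0, 0, 9, 1 → max 9
E regrets: 4, 10, 7, 3 → max 10
F regrets: 8, 1, 3, 8 → max 8
Smallest max regret = 5 → C.

C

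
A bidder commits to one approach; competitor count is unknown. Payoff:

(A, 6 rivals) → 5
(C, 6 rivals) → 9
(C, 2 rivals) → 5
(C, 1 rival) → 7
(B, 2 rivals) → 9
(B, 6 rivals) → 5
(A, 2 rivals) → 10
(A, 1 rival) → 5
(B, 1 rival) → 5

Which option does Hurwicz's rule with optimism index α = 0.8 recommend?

A

A: 0.8·10 + 0.2·5 = 9
B: 0.8·9 + 0.2·5 = 8.2
C: 0.8·9 + 0.2·5 = 8.2
Highest Hurwicz score = 9 → A.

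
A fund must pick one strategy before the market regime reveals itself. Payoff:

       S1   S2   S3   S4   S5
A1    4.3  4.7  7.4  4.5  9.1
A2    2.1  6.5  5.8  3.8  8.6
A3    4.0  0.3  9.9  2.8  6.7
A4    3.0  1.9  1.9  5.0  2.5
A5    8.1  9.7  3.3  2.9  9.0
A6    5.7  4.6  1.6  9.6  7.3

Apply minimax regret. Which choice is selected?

A1

Column bests: S1=8.1, S2=9.7, S3=9.9, S4=9.6, S5=9.1.
A1 regrets: 3.8, 5.0, 2.5, 5.1, 0.0 → max 5.1
A2 regrets: 6.0, 3.2, 4.1, 5.8, 0.5 → max 6.0
A3 regrets: 4.1, 9.4, 0.0, 6.8, 2.4 → max 9.4
A4 regrets: 5.1, 7.8, 8.0, 4.6, 6.6 → max 8.0
A5 regrets: 0.0, 0.0, 6.6, 6.7, 0.1 → max 6.7
A6 regrets: 2.4, 5.1, 8.3, 0.0, 1.8 → max 8.3
Smallest max regret = 5.1 → A1.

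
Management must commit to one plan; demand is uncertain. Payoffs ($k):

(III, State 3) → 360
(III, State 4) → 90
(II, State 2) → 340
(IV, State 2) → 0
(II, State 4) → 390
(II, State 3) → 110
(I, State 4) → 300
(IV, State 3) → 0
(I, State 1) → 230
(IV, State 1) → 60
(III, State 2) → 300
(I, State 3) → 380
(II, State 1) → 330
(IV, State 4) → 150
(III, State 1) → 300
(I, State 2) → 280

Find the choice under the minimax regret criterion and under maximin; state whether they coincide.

Column bests: State 1=330, State 2=340, State 3=380, State 4=390.
I regrets: 100, 60, 0, 90 → max 100
II regrets: 0, 0, 270, 0 → max 270
III regrets: 30, 40, 20, 300 → max 300
IV regrets: 270, 340, 380, 240 → max 380
Smallest max regret = 100 → I.
Row minima: I=230, II=110, III=90, IV=0
Best worst-case = 230 → I.

minimax regret → I; maximin → I (agree)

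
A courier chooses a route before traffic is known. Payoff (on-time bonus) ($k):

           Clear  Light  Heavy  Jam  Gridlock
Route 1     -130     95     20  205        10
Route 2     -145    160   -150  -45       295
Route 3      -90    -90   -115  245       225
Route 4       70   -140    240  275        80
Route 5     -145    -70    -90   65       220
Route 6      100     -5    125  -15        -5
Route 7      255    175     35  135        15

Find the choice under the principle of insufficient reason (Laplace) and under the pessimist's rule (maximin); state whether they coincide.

laplace → Route 7; maximin → Route 7 (agree)

Row averages: Route 1=40, Route 2=23, Route 3=35, Route 4=105, Route 5=-4, Route 6=40, Route 7=123
Highest average = 123 → Route 7.
Row minima: Route 1=-130, Route 2=-150, Route 3=-115, Route 4=-140, Route 5=-145, Route 6=-15, Route 7=15
Best worst-case = 15 → Route 7.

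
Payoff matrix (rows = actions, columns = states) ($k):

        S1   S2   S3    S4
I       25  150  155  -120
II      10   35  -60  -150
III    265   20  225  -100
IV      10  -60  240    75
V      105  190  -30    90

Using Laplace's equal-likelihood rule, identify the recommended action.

Row averages: I=52.5, II=-41.25, III=102.5, IV=66.25, V=88.75
Highest average = 102.5 → III.

III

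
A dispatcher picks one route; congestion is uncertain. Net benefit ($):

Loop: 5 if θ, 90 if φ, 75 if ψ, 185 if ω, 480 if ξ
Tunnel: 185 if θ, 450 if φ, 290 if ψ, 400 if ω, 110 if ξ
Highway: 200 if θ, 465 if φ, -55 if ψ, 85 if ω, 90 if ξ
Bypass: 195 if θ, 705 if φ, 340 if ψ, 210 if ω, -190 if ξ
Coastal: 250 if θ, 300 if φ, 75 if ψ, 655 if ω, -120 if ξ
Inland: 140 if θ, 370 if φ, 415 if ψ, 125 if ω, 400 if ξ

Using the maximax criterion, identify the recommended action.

Bypass

Row maxima: Loop=480, Tunnel=450, Highway=465, Bypass=705, Coastal=655, Inland=415
Best best-case = 705 → Bypass.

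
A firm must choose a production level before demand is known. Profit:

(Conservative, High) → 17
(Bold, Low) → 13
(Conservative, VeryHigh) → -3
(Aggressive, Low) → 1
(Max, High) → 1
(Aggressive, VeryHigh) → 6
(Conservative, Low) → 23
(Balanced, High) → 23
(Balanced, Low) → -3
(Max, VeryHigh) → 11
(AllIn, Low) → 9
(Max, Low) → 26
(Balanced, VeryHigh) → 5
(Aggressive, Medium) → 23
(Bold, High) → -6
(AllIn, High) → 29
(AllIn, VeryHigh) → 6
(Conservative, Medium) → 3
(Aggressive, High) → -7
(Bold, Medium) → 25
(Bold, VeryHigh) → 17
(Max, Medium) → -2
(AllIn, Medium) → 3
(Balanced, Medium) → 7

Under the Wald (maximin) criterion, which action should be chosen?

AllIn

Row minima: Conservative=-3, Balanced=-3, Aggressive=-7, Bold=-6, AllIn=3, Max=-2
Best worst-case = 3 → AllIn.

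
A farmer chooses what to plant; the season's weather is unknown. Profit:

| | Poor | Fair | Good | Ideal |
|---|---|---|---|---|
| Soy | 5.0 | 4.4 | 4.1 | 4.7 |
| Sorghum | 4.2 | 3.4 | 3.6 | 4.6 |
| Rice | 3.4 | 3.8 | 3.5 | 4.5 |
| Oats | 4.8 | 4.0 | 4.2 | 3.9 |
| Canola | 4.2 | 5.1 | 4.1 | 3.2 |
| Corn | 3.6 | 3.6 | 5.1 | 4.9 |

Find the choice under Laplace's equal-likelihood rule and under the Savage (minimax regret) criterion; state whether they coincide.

Row averages: Soy=4.55, Sorghum=3.95, Rice=3.8, Oats=4.225, Canola=4.15, Corn=4.3
Highest average = 4.55 → Soy.
Column bests: Poor=5.0, Fair=5.1, Good=5.1, Ideal=4.9.
Soy regrets: 0.0, 0.7, 1.0, 0.2 → max 1.0
Sorghum regrets: 0.8, 1.7, 1.5, 0.3 → max 1.7
Rice regrets: 1.6, 1.3, 1.6, 0.4 → max 1.6
Oats regrets: 0.2, 1.1, 0.9, 1.0 → max 1.1
Canola regrets: 0.8, 0.0, 1.0, 1.7 → max 1.7
Corn regrets: 1.4, 1.5, 0.0, 0.0 → max 1.5
Smallest max regret = 1.0 → Soy.

laplace → Soy; minimax regret → Soy (agree)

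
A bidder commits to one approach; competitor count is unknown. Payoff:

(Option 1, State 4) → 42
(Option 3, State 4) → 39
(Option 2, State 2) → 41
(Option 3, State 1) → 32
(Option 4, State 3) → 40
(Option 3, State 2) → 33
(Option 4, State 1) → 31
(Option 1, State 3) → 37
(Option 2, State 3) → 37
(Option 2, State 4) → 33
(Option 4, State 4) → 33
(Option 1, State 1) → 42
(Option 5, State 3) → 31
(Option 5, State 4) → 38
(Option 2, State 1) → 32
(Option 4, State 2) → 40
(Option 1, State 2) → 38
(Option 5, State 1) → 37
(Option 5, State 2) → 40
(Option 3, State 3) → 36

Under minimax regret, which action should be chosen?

Column bests: State 1=42, State 2=41, State 3=40, State 4=42.
Option 1 regrets: 0, 3, 3, 0 → max 3
Option 2 regrets: 10, 0, 3, 9 → max 10
Option 3 regrets: 10, 8, 4, 3 → max 10
Option 4 regrets: 11, 1, 0, 9 → max 11
Option 5 regrets: 5, 1, 9, 4 → max 9
Smallest max regret = 3 → Option 1.

Option 1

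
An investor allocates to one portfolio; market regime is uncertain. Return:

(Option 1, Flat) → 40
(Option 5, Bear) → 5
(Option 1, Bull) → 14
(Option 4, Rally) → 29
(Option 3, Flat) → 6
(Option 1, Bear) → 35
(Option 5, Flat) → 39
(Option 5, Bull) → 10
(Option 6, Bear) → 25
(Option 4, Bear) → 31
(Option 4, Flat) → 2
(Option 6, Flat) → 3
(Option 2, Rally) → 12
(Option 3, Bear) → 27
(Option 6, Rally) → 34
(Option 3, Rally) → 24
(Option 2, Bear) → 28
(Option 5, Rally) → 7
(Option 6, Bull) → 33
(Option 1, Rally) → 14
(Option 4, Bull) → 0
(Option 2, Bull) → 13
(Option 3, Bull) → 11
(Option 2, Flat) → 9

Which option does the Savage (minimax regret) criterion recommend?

Column bests: Bear=35, Flat=40, Bull=33, Rally=34.
Option 1 regrets: 0, 0, 19, 20 → max 20
Option 2 regrets: 7, 31, 20, 22 → max 31
Option 3 regrets: 8, 34, 22, 10 → max 34
Option 4 regrets: 4, 38, 33, 5 → max 38
Option 5 regrets: 30, 1, 23, 27 → max 30
Option 6 regrets: 10, 37, 0, 0 → max 37
Smallest max regret = 20 → Option 1.

Option 1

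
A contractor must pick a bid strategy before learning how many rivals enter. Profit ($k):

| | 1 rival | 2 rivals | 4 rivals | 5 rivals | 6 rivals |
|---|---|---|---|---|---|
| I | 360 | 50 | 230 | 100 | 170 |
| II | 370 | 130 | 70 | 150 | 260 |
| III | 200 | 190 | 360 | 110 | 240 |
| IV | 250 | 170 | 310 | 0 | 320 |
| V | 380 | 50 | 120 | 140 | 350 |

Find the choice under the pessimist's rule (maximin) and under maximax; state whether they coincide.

Row minima: I=50, II=70, III=110, IV=0, V=50
Best worst-case = 110 → III.
Row maxima: I=360, II=370, III=360, IV=320, V=380
Best best-case = 380 → V.

maximin → III; maximax → V (disagree)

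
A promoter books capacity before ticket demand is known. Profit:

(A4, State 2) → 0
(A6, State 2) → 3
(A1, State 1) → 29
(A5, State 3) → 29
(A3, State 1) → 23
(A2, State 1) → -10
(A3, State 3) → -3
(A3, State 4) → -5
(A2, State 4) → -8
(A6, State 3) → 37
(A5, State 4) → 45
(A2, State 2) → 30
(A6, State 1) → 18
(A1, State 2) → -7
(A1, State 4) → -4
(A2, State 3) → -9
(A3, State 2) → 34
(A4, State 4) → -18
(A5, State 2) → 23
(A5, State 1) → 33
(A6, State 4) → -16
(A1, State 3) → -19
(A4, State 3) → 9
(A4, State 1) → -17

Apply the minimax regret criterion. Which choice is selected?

A5

Column bests: State 1=33, State 2=34, State 3=37, State 4=45.
A1 regrets: 4, 41, 56, 49 → max 56
A2 regrets: 43, 4, 46, 53 → max 53
A3 regrets: 10, 0, 40, 50 → max 50
A4 regrets: 50, 34, 28, 63 → max 63
A5 regrets: 0, 11, 8, 0 → max 11
A6 regrets: 15, 31, 0, 61 → max 61
Smallest max regret = 11 → A5.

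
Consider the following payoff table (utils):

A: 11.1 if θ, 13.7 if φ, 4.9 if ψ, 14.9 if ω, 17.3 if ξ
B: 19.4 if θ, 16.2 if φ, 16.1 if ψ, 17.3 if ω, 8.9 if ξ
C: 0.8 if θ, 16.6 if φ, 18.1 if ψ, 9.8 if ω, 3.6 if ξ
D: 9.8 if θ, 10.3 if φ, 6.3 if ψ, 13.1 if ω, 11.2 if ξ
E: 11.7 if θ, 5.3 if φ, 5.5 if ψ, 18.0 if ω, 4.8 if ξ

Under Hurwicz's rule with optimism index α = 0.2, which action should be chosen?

A: 0.2·17.3 + 0.8·4.9 = 7.38
B: 0.2·19.4 + 0.8·8.9 = 11
C: 0.2·18.1 + 0.8·0.8 = 4.26
D: 0.2·13.1 + 0.8·6.3 = 7.66
E: 0.2·18.0 + 0.8·4.8 = 7.44
Highest Hurwicz score = 11 → B.

B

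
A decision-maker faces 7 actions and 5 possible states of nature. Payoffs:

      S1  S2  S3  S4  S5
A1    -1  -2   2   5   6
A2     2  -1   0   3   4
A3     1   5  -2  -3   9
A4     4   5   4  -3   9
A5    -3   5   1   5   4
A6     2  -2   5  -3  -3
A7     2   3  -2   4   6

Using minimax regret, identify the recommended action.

A2

Column bests: S1=4, S2=5, S3=5, S4=5, S5=9.
A1 regrets: 5, 7, 3, 0, 3 → max 7
A2 regrets: 2, 6, 5, 2, 5 → max 6
A3 regrets: 3, 0, 7, 8, 0 → max 8
A4 regrets: 0, 0, 1, 8, 0 → max 8
A5 regrets: 7, 0, 4, 0, 5 → max 7
A6 regrets: 2, 7, 0, 8, 12 → max 12
A7 regrets: 2, 2, 7, 1, 3 → max 7
Smallest max regret = 6 → A2.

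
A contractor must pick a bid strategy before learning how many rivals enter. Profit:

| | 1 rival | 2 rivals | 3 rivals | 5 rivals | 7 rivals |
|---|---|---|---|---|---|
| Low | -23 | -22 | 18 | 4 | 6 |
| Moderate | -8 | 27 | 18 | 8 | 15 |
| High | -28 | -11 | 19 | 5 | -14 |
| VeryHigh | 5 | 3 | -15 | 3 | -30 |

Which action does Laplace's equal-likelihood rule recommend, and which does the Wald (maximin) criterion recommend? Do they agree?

Row averages: Low=-3.4, Moderate=12, High=-5.8, VeryHigh=-6.8
Highest average = 12 → Moderate.
Row minima: Low=-23, Moderate=-8, High=-28, VeryHigh=-30
Best worst-case = -8 → Moderate.

laplace → Moderate; maximin → Moderate (agree)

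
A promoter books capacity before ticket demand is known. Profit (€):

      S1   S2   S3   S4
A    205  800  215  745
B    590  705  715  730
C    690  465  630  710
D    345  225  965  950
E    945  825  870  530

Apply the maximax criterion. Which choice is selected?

D

Row maxima: A=800, B=730, C=710, D=965, E=945
Best best-case = 965 → D.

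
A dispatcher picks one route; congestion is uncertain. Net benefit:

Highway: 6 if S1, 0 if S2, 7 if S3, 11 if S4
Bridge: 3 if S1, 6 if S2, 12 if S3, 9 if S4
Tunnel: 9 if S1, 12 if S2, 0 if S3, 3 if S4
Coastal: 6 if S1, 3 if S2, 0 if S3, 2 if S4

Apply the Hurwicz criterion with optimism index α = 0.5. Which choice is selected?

Bridge

Highway: 0.5·11 + 0.5·0 = 5.5
Bridge: 0.5·12 + 0.5·3 = 7.5
Tunnel: 0.5·12 + 0.5·0 = 6
Coastal: 0.5·6 + 0.5·0 = 3
Highest Hurwicz score = 7.5 → Bridge.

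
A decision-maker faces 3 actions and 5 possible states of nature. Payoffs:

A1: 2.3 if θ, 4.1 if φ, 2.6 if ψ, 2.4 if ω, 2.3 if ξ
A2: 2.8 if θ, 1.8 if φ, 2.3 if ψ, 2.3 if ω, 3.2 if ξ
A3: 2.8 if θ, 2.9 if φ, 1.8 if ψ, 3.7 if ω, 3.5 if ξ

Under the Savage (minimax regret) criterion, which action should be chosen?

Column bests: θ=2.8, φ=4.1, ψ=2.6, ω=3.7, ξ=3.5.
A1 regrets: 0.5, 0.0, 0.0, 1.3, 1.2 → max 1.3
A2 regrets: 0.0, 2.3, 0.3, 1.4, 0.3 → max 2.3
A3 regrets: 0.0, 1.2, 0.8, 0.0, 0.0 → max 1.2
Smallest max regret = 1.2 → A3.

A3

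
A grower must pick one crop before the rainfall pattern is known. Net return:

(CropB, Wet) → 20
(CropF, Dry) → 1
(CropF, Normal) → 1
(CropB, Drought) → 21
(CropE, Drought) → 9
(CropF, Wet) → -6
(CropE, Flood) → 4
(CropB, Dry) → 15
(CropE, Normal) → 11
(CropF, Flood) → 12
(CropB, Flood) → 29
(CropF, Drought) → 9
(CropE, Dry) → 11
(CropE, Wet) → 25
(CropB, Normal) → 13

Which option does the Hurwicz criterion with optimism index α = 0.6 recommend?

CropB: 0.6·29 + 0.4·13 = 22.6
CropF: 0.6·12 + 0.4·(-6) = 4.8
CropE: 0.6·25 + 0.4·4 = 16.6
Highest Hurwicz score = 22.6 → CropB.

CropB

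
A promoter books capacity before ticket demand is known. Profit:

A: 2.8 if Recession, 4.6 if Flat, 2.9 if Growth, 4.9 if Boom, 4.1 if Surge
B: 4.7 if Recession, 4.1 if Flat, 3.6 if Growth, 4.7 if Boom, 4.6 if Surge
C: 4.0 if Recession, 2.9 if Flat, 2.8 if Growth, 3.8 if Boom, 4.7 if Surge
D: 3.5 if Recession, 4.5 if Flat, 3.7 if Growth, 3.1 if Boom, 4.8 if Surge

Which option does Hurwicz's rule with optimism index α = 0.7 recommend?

A: 0.7·4.9 + 0.3·2.8 = 4.27
B: 0.7·4.7 + 0.3·3.6 = 4.37
C: 0.7·4.7 + 0.3·2.8 = 4.13
D: 0.7·4.8 + 0.3·3.1 = 4.29
Highest Hurwicz score = 4.37 → B.

B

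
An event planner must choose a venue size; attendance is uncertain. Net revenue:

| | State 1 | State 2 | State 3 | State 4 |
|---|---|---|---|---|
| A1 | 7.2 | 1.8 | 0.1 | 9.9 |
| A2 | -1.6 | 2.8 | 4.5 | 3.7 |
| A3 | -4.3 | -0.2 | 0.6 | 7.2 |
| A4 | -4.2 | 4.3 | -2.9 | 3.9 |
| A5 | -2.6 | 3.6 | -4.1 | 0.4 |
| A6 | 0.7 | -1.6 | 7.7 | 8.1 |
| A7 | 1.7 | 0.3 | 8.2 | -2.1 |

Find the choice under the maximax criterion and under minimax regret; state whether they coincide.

Row maxima: A1=9.9, A2=4.5, A3=7.2, A4=4.3, A5=3.6, A6=8.1, A7=8.2
Best best-case = 9.9 → A1.
Column bests: State 1=7.2, State 2=4.3, State 3=8.2, State 4=9.9.
A1 regrets: 0.0, 2.5, 8.1, 0.0 → max 8.1
A2 regrets: 8.8, 1.5, 3.7, 6.2 → max 8.8
A3 regrets: 11.5, 4.5, 7.6, 2.7 → max 11.5
A4 regrets: 11.4, 0.0, 11.1, 6.0 → max 11.4
A5 regrets: 9.8, 0.7, 12.3, 9.5 → max 12.3
A6 regrets: 6.5, 5.9, 0.5, 1.8 → max 6.5
A7 regrets: 5.5, 4.0, 0.0, 12.0 → max 12.0
Smallest max regret = 6.5 → A6.

maximax → A1; minimax regret → A6 (disagree)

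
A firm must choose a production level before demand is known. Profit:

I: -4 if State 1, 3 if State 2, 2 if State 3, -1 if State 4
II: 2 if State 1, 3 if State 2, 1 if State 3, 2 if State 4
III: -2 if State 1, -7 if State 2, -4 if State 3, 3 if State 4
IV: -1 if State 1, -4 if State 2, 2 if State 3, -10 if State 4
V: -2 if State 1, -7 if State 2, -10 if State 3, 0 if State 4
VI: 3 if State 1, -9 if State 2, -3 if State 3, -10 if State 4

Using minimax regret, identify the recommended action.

Column bests: State 1=3, State 2=3, State 3=2, State 4=3.
I regrets: 7, 0, 0, 4 → max 7
II regrets: 1, 0, 1, 1 → max 1
III regrets: 5, 10, 6, 0 → max 10
IV regrets: 4, 7, 0, 13 → max 13
V regrets: 5, 10, 12, 3 → max 12
VI regrets: 0, 12, 5, 13 → max 13
Smallest max regret = 1 → II.

II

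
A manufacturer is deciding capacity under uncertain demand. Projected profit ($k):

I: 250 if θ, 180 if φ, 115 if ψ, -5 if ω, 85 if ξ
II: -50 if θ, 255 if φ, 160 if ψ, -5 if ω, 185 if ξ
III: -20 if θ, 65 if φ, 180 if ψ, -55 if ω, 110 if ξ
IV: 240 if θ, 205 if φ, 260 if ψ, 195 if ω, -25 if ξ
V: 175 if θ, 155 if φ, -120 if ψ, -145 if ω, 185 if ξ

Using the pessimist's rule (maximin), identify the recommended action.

I

Row minima: I=-5, II=-50, III=-55, IV=-25, V=-145
Best worst-case = -5 → I.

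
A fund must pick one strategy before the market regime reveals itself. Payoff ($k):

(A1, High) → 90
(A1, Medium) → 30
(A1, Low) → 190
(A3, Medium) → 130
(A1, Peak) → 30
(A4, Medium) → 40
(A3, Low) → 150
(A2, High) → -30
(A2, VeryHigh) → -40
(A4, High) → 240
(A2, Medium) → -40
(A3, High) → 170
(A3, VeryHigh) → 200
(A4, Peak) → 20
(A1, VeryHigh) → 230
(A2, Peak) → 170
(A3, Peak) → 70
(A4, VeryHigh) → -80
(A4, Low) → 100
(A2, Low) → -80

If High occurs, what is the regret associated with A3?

70

Best payoff under High is 240.
Regret = 240 − 170 = 70.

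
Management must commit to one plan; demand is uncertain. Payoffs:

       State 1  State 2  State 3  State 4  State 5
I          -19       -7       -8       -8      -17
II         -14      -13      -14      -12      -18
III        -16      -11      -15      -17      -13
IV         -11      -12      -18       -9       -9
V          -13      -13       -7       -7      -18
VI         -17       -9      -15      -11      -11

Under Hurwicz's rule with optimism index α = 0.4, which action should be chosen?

V

I: 0.4·(-7) + 0.6·(-19) = -14.2
II: 0.4·(-12) + 0.6·(-18) = -15.6
III: 0.4·(-11) + 0.6·(-17) = -14.6
IV: 0.4·(-9) + 0.6·(-18) = -14.4
V: 0.4·(-7) + 0.6·(-18) = -13.6
VI: 0.4·(-9) + 0.6·(-17) = -13.8
Highest Hurwicz score = -13.6 → V.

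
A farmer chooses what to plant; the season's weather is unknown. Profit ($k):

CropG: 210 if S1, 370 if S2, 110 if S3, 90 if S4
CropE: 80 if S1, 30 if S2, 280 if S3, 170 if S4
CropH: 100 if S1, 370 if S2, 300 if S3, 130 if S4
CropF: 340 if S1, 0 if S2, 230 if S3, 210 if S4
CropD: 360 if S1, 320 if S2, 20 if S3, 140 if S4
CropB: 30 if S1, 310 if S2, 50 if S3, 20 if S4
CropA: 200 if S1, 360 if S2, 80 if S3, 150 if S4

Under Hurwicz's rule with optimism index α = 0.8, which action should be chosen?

CropG: 0.8·370 + 0.2·90 = 314
CropE: 0.8·280 + 0.2·30 = 230
CropH: 0.8·370 + 0.2·100 = 316
CropF: 0.8·340 + 0.2·0 = 272
CropD: 0.8·360 + 0.2·20 = 292
CropB: 0.8·310 + 0.2·20 = 252
CropA: 0.8·360 + 0.2·80 = 304
Highest Hurwicz score = 316 → CropH.

CropH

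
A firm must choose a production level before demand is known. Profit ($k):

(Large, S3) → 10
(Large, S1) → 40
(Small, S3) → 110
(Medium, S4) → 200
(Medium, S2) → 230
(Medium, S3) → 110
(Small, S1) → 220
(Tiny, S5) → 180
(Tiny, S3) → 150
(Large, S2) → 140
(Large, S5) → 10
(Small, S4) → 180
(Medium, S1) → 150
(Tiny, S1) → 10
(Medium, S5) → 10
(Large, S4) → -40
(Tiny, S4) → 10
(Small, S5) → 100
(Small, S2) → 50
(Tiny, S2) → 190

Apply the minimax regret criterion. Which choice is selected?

Medium

Column bests: S1=220, S2=230, S3=150, S4=200, S5=180.
Tiny regrets: 210, 40, 0, 190, 0 → max 210
Small regrets: 0, 180, 40, 20, 80 → max 180
Medium regrets: 70, 0, 40, 0, 170 → max 170
Large regrets: 180, 90, 140, 240, 170 → max 240
Smallest max regret = 170 → Medium.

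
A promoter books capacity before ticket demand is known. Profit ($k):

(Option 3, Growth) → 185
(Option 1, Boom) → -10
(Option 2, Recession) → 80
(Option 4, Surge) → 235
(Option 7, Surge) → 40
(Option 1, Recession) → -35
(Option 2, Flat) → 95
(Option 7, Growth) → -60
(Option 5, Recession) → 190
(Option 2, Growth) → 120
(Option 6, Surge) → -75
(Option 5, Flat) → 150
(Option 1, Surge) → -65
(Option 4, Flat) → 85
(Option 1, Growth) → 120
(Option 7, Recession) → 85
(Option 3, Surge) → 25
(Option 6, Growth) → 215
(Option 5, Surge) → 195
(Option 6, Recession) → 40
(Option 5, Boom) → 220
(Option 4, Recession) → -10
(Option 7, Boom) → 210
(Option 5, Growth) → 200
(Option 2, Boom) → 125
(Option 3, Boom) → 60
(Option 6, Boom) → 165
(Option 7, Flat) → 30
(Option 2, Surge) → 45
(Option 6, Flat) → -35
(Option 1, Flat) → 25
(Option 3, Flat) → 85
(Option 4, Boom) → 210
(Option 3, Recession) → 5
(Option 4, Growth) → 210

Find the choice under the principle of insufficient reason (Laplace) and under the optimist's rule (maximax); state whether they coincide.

Row averages: Option 1=7, Option 2=93, Option 3=72, Option 4=146, Option 5=191, Option 6=62, Option 7=61
Highest average = 191 → Option 5.
Row maxima: Option 1=120, Option 2=125, Option 3=185, Option 4=235, Option 5=220, Option 6=215, Option 7=210
Best best-case = 235 → Option 4.

laplace → Option 5; maximax → Option 4 (disagree)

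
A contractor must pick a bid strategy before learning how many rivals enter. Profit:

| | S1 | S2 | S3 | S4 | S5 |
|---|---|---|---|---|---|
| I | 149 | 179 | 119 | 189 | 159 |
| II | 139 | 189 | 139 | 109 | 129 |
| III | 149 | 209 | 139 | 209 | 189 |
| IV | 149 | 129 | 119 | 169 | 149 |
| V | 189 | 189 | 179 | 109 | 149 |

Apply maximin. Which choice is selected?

Row minima: I=119, II=109, III=139, IV=119, V=109
Best worst-case = 139 → III.

III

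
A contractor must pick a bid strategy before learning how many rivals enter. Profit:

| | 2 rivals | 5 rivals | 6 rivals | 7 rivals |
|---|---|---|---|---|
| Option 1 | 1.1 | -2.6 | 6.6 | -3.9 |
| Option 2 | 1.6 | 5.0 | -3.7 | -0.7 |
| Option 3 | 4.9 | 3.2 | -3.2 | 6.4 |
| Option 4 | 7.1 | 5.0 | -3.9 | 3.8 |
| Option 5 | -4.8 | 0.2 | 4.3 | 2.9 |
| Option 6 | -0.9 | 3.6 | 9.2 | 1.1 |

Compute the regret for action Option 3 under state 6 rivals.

Best payoff under 6 rivals is 9.2.
Regret = 9.2 − (-3.2) = 12.4.

12.4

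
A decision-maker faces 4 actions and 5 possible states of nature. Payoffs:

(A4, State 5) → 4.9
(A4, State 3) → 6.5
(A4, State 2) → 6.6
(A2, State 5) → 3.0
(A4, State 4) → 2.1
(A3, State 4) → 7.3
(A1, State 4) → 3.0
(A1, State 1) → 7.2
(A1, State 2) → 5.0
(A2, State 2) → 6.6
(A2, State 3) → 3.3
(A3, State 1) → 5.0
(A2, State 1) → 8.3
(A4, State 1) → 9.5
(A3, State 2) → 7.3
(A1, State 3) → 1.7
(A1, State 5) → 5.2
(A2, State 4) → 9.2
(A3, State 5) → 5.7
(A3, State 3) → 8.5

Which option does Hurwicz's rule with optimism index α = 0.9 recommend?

A1: 0.9·7.2 + 0.1·1.7 = 6.65
A2: 0.9·9.2 + 0.1·3.0 = 8.58
A3: 0.9·8.5 + 0.1·5.0 = 8.15
A4: 0.9·9.5 + 0.1·2.1 = 8.76
Highest Hurwicz score = 8.76 → A4.

A4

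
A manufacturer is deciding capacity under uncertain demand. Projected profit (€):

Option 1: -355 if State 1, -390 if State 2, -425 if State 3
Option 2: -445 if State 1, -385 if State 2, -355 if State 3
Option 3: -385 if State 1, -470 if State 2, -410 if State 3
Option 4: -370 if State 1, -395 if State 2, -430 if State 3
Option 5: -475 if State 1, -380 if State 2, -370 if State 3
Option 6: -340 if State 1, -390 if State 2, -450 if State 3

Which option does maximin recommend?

Row minima: Option 1=-425, Option 2=-445, Option 3=-470, Option 4=-430, Option 5=-475, Option 6=-450
Best worst-case = -425 → Option 1.

Option 1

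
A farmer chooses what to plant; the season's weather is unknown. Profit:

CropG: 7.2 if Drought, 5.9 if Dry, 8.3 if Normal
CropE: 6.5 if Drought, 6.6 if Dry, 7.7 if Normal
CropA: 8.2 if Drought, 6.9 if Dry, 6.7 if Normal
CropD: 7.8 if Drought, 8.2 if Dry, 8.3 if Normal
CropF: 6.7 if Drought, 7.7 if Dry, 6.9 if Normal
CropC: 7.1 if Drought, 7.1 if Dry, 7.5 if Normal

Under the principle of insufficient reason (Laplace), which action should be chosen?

Row averages: CropG=107/15, CropE=104/15, CropA=109/15, CropD=8.1, CropF=7.1, CropC=217/30
Highest average = 8.1 → CropD.

CropD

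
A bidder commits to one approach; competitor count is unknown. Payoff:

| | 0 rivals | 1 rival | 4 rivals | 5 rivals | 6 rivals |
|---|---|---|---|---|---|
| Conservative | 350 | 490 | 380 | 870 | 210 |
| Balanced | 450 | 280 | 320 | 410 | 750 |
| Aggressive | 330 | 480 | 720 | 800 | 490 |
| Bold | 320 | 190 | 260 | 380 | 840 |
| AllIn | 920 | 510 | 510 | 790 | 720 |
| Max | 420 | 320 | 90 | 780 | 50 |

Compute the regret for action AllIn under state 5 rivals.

80

Best payoff under 5 rivals is 870.
Regret = 870 − 790 = 80.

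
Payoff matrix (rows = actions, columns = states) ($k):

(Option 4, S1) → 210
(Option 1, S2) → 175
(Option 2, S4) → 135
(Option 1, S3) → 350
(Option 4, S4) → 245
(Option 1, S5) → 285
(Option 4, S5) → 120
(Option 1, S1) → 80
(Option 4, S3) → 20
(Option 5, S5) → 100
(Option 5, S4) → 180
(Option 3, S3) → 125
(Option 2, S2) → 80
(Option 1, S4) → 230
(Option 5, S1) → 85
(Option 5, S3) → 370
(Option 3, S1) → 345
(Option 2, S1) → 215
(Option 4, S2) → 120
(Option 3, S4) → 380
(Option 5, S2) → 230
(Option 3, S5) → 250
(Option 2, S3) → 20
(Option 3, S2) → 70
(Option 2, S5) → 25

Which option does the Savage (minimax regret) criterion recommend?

Option 3

Column bests: S1=345, S2=230, S3=370, S4=380, S5=285.
Option 1 regrets: 265, 55, 20, 150, 0 → max 265
Option 2 regrets: 130, 150, 350, 245, 260 → max 350
Option 3 regrets: 0, 160, 245, 0, 35 → max 245
Option 4 regrets: 135, 110, 350, 135, 165 → max 350
Option 5 regrets: 260, 0, 0, 200, 185 → max 260
Smallest max regret = 245 → Option 3.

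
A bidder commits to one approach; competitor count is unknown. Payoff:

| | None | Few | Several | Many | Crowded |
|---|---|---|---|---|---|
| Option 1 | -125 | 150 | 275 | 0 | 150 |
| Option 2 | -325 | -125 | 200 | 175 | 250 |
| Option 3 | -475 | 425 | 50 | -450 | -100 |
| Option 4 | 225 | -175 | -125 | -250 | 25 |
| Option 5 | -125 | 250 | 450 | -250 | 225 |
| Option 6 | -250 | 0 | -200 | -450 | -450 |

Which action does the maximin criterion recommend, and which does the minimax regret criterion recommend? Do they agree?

Row minima: Option 1=-125, Option 2=-325, Option 3=-475, Option 4=-250, Option 5=-250, Option 6=-450
Best worst-case = -125 → Option 1.
Column bests: None=225, Few=425, Several=450, Many=175, Crowded=250.
Option 1 regrets: 350, 275, 175, 175, 100 → max 350
Option 2 regrets: 550, 550, 250, 0, 0 → max 550
Option 3 regrets: 700, 0, 400, 625, 350 → max 700
Option 4 regrets: 0, 600, 575, 425, 225 → max 600
Option 5 regrets: 350, 175, 0, 425, 25 → max 425
Option 6 regrets: 475, 425, 650, 625, 700 → max 700
Smallest max regret = 350 → Option 1.

maximin → Option 1; minimax regret → Option 1 (agree)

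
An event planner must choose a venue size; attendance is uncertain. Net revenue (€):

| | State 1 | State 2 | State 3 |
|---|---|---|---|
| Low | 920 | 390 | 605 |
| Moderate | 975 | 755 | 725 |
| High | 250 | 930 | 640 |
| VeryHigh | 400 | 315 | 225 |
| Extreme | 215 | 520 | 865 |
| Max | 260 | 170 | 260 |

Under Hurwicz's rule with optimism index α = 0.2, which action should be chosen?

Low: 0.2·920 + 0.8·390 = 496
Moderate: 0.2·975 + 0.8·725 = 775
High: 0.2·930 + 0.8·250 = 386
VeryHigh: 0.2·400 + 0.8·225 = 260
Extreme: 0.2·865 + 0.8·215 = 345
Max: 0.2·260 + 0.8·170 = 188
Highest Hurwicz score = 775 → Moderate.

Moderate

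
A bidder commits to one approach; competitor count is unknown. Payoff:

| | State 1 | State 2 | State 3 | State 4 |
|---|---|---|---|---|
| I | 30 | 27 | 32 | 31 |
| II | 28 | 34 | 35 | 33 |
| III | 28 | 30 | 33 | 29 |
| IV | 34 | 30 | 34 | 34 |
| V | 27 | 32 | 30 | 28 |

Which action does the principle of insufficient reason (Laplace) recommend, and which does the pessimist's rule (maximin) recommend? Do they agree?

Row averages: I=30, II=32.5, III=30, IV=33, V=29.25
Highest average = 33 → IV.
Row minima: I=27, II=28, III=28, IV=30, V=27
Best worst-case = 30 → IV.

laplace → IV; maximin → IV (agree)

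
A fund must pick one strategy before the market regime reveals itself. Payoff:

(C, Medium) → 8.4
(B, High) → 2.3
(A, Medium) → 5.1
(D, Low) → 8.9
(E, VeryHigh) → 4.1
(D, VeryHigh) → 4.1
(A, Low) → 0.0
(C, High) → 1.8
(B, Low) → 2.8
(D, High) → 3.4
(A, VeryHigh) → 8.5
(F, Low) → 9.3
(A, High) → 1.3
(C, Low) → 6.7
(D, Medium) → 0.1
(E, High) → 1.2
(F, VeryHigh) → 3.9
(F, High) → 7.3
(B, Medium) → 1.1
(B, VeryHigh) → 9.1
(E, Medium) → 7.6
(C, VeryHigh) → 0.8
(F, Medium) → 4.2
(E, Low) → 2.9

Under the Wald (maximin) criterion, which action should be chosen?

F

Row minima: A=0.0, B=1.1, C=0.8, D=0.1, E=1.2, F=3.9
Best worst-case = 3.9 → F.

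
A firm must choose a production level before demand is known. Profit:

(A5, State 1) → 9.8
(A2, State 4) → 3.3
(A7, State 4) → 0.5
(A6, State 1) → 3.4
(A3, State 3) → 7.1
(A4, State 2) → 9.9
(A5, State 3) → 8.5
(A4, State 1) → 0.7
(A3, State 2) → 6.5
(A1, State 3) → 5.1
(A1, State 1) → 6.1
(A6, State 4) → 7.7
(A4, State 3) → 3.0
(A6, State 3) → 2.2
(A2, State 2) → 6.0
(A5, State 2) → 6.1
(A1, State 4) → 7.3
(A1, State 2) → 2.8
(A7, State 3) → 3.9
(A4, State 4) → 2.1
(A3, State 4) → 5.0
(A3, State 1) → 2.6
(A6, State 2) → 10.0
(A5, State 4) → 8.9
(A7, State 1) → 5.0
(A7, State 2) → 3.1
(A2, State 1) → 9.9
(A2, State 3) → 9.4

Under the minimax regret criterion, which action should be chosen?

Column bests: State 1=9.9, State 2=10.0, State 3=9.4, State 4=8.9.
A1 regrets: 3.8, 7.2, 4.3, 1.6 → max 7.2
A2 regrets: 0.0, 4.0, 0.0, 5.6 → max 5.6
A3 regrets: 7.3, 3.5, 2.3, 3.9 → max 7.3
A4 regrets: 9.2, 0.1, 6.4, 6.8 → max 9.2
A5 regrets: 0.1, 3.9, 0.9, 0.0 → max 3.9
A6 regrets: 6.5, 0.0, 7.2, 1.2 → max 7.2
A7 regrets: 4.9, 6.9, 5.5, 8.4 → max 8.4
Smallest max regret = 3.9 → A5.

A5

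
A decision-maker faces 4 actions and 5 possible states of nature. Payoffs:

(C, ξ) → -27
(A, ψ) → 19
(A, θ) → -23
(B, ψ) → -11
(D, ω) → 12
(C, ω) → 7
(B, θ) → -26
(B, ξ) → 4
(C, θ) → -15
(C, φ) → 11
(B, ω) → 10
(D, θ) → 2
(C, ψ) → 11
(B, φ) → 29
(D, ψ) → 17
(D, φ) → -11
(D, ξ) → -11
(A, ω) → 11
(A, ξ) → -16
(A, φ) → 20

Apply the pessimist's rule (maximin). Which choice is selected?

Row minima: A=-23, B=-26, C=-27, D=-11
Best worst-case = -11 → D.

D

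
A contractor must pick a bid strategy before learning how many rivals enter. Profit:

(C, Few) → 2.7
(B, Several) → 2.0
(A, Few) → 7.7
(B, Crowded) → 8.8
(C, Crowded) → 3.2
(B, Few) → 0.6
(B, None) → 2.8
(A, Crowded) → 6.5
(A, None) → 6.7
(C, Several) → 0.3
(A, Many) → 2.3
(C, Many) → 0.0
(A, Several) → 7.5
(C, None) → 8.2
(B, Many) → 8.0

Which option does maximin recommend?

Row minima: A=2.3, B=0.6, C=0.0
Best worst-case = 2.3 → A.

A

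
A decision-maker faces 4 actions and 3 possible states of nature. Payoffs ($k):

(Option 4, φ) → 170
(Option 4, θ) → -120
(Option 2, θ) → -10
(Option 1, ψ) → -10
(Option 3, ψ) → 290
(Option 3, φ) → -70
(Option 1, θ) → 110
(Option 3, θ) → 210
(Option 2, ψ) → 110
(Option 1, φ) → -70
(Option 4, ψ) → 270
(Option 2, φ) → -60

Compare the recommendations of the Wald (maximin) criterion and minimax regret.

Row minima: Option 1=-70, Option 2=-60, Option 3=-70, Option 4=-120
Best worst-case = -60 → Option 2.
Column bests: θ=210, φ=170, ψ=290.
Option 1 regrets: 100, 240, 300 → max 300
Option 2 regrets: 220, 230, 180 → max 230
Option 3 regrets: 0, 240, 0 → max 240
Option 4 regrets: 330, 0, 20 → max 330
Smallest max regret = 230 → Option 2.

maximin → Option 2; minimax regret → Option 2 (agree)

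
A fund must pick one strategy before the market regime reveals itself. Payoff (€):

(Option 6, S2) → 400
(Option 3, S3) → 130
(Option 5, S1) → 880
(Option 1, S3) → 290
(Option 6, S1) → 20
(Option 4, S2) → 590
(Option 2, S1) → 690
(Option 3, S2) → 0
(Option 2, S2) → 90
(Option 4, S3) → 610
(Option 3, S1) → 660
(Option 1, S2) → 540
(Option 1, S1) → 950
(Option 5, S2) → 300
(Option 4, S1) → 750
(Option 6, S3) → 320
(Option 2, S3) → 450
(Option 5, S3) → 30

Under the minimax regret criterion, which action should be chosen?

Option 4

Column bests: S1=950, S2=590, S3=610.
Option 1 regrets: 0, 50, 320 → max 320
Option 2 regrets: 260, 500, 160 → max 500
Option 3 regrets: 290, 590, 480 → max 590
Option 4 regrets: 200, 0, 0 → max 200
Option 5 regrets: 70, 290, 580 → max 580
Option 6 regrets: 930, 190, 290 → max 930
Smallest max regret = 200 → Option 4.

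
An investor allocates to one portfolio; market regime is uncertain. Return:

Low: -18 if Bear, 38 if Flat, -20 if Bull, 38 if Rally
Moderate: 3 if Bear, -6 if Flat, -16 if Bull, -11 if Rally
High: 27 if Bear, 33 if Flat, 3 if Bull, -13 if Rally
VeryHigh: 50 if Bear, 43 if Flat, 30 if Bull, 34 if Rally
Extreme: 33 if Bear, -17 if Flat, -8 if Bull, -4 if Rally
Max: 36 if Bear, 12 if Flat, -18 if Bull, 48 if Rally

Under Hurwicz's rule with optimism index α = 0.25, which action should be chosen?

VeryHigh

Low: 0.25·38 + 0.75·(-20) = -5.5
Moderate: 0.25·3 + 0.75·(-16) = -11.25
High: 0.25·33 + 0.75·(-13) = -1.5
VeryHigh: 0.25·50 + 0.75·30 = 35
Extreme: 0.25·33 + 0.75·(-17) = -4.5
Max: 0.25·48 + 0.75·(-18) = -1.5
Highest Hurwicz score = 35 → VeryHigh.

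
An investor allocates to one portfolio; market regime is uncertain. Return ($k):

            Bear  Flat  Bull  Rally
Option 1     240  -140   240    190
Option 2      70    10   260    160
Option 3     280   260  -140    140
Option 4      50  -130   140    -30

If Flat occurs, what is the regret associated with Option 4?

390

Best payoff under Flat is 260.
Regret = 260 − (-130) = 390.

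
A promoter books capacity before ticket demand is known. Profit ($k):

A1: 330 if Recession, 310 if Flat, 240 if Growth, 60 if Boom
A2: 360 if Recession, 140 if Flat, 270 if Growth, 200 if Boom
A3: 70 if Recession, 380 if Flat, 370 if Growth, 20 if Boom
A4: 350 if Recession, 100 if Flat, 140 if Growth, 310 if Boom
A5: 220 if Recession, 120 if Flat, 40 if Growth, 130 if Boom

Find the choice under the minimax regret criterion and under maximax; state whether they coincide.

minimax regret → A2; maximax → A3 (disagree)

Column bests: Recession=360, Flat=380, Growth=370, Boom=310.
A1 regrets: 30, 70, 130, 250 → max 250
A2 regrets: 0, 240, 100, 110 → max 240
A3 regrets: 290, 0, 0, 290 → max 290
A4 regrets: 10, 280, 230, 0 → max 280
A5 regrets: 140, 260, 330, 180 → max 330
Smallest max regret = 240 → A2.
Row maxima: A1=330, A2=360, A3=380, A4=350, A5=220
Best best-case = 380 → A3.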